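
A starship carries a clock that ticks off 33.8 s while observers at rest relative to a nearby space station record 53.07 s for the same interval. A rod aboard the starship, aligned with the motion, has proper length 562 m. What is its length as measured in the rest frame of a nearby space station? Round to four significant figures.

From Δt = γΔτ: γ = 53.07/33.8 = 1.57012.
L = L₀/γ = 562/1.57012 = 357.9 m.

357.9 m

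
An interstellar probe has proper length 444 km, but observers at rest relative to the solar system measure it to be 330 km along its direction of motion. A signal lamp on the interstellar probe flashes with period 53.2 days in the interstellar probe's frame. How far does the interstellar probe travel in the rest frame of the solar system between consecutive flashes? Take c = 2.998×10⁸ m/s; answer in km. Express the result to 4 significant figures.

1.240×10^12 km

From L = L₀/γ: γ = 444/330 = 1.34545.
β = √(1 − 1/γ²) = 0.66902. Lab-frame period = γτ = 1.34545×53.2 days = 71.578 days. Distance = βc × γτ = 0.66902 × 2.998×10⁸ m/s × 6184339.2 s = 1.2404×10^15 m = 1.240×10^12 km.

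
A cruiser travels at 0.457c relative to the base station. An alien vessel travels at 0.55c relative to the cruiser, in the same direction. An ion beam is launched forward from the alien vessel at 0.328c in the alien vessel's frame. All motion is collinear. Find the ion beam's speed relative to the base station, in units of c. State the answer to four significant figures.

First combine the ion beam and alien vessel (S''→S'): u₁ = (0.328 + 0.55)/(1 + 0.328×0.55) = 0.878/1.1804 = 0.74382.
Then combine with the cruiser (S'→S): u = (0.74382 + 0.457)/(1 + 0.74382×0.457) = 1.20082/1.33992574 = 0.89618.

0.8962c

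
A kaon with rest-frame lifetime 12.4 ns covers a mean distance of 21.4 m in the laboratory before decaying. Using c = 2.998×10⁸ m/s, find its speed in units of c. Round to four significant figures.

0.9852c

Let x = d/(cτ) = 21.40 m / (2.998×10⁸ m/s × 1.240×10^-8 s) = 5.7565. Since d = βγcτ, x = βγ = β/√(1−β²).
Solving: β² = x²/(1+x²) = 33.1373/34.1373 = 0.970707, so β = 0.9852.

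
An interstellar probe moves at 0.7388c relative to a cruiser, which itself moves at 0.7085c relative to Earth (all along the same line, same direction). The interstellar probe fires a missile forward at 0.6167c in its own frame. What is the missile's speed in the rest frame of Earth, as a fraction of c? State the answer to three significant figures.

Apply u = (u'+v)/(1+u'v) twice. Missile in the cruiser frame: (0.6167+0.7388)/(1+0.6167·0.7388) = 1.3555/1.45561796 = 0.93122c.
That velocity, transformed to the rest frame of Earth: (0.93122+0.7085)/(1+0.93122·0.7085) = 1.63972/1.65976937 = 0.98792c.

0.988c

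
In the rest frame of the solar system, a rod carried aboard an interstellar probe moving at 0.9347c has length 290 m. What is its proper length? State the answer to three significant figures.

816 m

Lorentz factor: γ = (1 − 0.87366409)^(−1/2) = 2.8134.
Proper length: L₀ = γ·L = 2.8134 × 290 = 816 m.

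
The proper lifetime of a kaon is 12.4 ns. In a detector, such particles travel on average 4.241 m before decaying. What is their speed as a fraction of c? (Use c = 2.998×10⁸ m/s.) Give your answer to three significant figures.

Lab distance = (lab lifetime)·v = γτ·βc, so βγ = d/(cτ) = 4.241/(2.998×10⁸ × 1.240×10^-8) = 1.1408.
With βγ = 1.1408: γ² = 1 + (βγ)² = 2.30142, and β = (βγ)/γ = 1.1408/1.51704 = 0.752.

0.752c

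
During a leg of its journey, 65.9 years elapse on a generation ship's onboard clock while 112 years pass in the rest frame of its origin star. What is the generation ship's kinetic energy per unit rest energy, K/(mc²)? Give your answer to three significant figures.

From Δt = γΔτ: γ = 112/65.9 = 1.69954.
K/(mc²) = γ − 1 = 1.69954 − 1 = 0.700.

0.700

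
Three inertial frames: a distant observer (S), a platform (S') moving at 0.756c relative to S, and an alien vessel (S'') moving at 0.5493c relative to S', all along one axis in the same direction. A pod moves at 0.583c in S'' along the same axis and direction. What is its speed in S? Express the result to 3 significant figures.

Compose velocities in two stages. Stage 1 (into S'): u₁ = (0.583+0.5493)/(1+0.583×0.5493) = 0.85765.
Stage 2 (into S): u = (0.85765+0.756)/(1+0.85765×0.756) = 0.97893, so the speed is 0.979c.

0.979c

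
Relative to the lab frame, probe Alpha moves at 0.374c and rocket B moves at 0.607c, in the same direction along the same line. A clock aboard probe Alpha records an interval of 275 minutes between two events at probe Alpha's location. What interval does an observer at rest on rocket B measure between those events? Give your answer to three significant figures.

288 minutes

The velocity of probe Alpha relative to rocket B is (0.374 − 0.607)c / (1 − 0.374×0.607) = −0.30143c; relative speed 0.30143c.
γ for this relative speed: γ = 1/√(1 − 0.09086) = 1.0488.
The clock on probe Alpha records proper time, so rocket B measures Δt = γΔτ = 1.0488 × 275 = 288 minutes.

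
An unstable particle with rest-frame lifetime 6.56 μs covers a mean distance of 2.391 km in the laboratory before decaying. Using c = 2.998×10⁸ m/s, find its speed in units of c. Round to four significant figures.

d = βγcτ ⇒ βγ = d/(cτ) = 2391 m / (1966.688 m) = 1.2157.
β = (βγ)/√(1+(βγ)²) = 1.2157/√2.47793 = 0.7723.

0.7723c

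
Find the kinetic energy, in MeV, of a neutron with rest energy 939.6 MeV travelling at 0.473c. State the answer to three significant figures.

127 MeV

γ = 1/√(1 − β²) = 1/√(1 − 0.223729) = 1/√0.776271 = 1/0.881062 = 1.13499.
Kinetic energy: K = (γ − 1)mc² = (1.13499 − 1) × 939.6 MeV = 0.13499 × 939.6 = 127 MeV.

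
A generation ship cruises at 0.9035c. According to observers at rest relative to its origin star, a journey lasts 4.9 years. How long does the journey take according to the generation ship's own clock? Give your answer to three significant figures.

γ = 1/√(1 − β²) = 1/√(1 − 0.81631225) = 1/√0.18368775 = 1/0.428588 = 2.3332.
The moving clock records proper time: Δτ = Δt/γ = 4.9/2.3332 = 2.10 years.

2.10 years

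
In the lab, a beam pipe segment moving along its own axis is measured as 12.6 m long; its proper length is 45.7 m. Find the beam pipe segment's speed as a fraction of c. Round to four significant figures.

Length contraction gives γ = L₀/L = 45.7/12.6 = 3.627.
β = √(1 − 1/γ²) = √0.923984 = 0.9612.

0.9612c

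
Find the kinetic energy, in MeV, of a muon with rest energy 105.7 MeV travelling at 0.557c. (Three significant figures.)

Lorentz factor: γ = (1 − 0.310249)^(−1/2) = 1.20408.
Kinetic energy: K = (γ − 1)mc² = (1.20408 − 1) × 105.7 MeV = 0.20408 × 105.7 = 21.6 MeV.

21.6 MeV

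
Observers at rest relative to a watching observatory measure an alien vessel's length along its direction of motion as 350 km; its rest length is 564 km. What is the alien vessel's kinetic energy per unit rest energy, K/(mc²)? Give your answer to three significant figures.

From L = L₀/γ: γ = 564/350 = 1.61143.
Since K = (γ−1)mc², K/(mc²) = 1.61143 − 1 = 0.611.

0.611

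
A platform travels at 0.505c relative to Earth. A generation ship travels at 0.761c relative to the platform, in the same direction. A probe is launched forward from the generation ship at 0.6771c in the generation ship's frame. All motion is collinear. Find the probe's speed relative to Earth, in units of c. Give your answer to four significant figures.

0.9830c

Compose velocities in two stages. Stage 1 (into S'): u₁ = (0.6771+0.761)/(1+0.6771×0.761) = 0.94907.
Stage 2 (into S): u = (0.94907+0.505)/(1+0.94907×0.505) = 0.98296, so the speed is 0.9830c.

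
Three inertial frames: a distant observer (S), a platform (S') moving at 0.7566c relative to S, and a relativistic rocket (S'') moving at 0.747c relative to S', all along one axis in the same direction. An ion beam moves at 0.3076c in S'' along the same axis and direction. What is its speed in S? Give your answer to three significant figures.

0.979c

Apply u = (u'+v)/(1+u'v) twice. Ion beam in the platform frame: (0.3076+0.747)/(1+0.3076·0.747) = 1.0546/1.2297772 = 0.85755c.
That velocity, transformed to the rest frame of a distant observer: (0.85755+0.7566)/(1+0.85755·0.7566) = 1.61415/1.64882233 = 0.97897c.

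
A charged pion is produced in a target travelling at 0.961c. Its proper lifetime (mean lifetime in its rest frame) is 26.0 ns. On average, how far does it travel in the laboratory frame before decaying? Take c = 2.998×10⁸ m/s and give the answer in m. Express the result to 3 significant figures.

With β = 0.961, γ = 1/√(1 − 0.961²) = 1/√0.076479 = 3.616.
Lab-frame lifetime: Δt = γτ = 3.616 × 26.0 ns = 94.016 ns.
Distance: d = vΔt = 0.961 × 2.998×10⁸ m/s × 9.4016×10^-8 s = 27.1 m.

27.1 m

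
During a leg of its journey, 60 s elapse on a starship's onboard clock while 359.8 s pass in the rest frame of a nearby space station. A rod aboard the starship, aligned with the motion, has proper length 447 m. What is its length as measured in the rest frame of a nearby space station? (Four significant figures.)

γ = Δt/Δτ = 359.8/60 = 5.99667.
L = L₀/γ = 447/5.99667 = 74.54 m.

74.54 m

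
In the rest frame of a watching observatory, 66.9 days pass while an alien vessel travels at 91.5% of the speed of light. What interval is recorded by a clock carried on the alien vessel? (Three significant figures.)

27.0 days

γ = 1/√(1 − β²) = 1/√(1 − 0.837225) = 1/√0.162775 = 1/0.403454 = 2.4786.
The moving clock records proper time: Δτ = Δt/γ = 66.9/2.4786 = 27.0 days.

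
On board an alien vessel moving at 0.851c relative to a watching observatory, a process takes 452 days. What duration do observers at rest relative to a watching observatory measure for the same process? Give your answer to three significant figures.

861 days

β² = 0.724201, so γ = 1/√0.275799 = 1.9042.
The onboard clock measures proper time, so the interval in the rest frame of a watching observatory is dilated: Δt = γ·Δτ = 1.9042 × 452 days = 861 days.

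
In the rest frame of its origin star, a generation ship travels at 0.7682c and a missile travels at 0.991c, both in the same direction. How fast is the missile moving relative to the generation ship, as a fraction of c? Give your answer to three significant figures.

0.933c

Transform to the generation ship's frame: u' = (u − v)/(1 − uv/c²).
u' = (0.991 − 0.7682)/(1 − 0.991×0.7682) = 0.2228/0.2387138 = 0.93334.
Speed in the generation ship's frame: 0.933c (in the same direction).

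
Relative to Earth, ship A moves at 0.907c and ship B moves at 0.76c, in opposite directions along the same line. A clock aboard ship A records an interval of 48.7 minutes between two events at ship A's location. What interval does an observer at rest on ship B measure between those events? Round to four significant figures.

300.6 minutes

Transform ship A's velocity into ship B's frame: (0.907 + 0.76)/(1 + 0.907·0.76) = 1.667/1.68932, so the relative speed is 0.98679c.
γ for this relative speed: γ = 1/√(1 − 0.973755) = 6.1727.
Ship A's interval is proper; time dilation gives Δt_B = γΔτ = 6.1727 × 48.7 minutes = 300.6 minutes.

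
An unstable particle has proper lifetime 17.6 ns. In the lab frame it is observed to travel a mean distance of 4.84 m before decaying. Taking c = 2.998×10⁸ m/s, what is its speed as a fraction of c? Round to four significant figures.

Lab distance = (lab lifetime)·v = γτ·βc, so βγ = d/(cτ) = 4.840/(2.998×10⁸ × 1.760×10^-8) = 0.91728.
With βγ = 0.91728: γ² = 1 + (βγ)² = 1.841403, and β = (βγ)/γ = 0.91728/1.35698 = 0.6760.

0.6760c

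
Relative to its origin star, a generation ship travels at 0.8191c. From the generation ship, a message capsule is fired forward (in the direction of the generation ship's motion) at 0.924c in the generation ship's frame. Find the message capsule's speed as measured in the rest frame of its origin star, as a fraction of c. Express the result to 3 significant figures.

Relativistic velocity addition: u = (u' + v)/(1 + u'v/c²), with u' = 0.924c and v = 0.8191c.
Numerator: 0.924 + 0.8191 = 1.7431. Denominator: 1 + (0.924)(0.8191) = 1.7568484.
u = 1.7431/1.7568484 = 0.99217, so the speed is 0.992c.

0.992c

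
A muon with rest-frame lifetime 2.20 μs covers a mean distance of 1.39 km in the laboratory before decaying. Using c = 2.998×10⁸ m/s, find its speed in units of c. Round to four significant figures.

Lab distance = (lab lifetime)·v = γτ·βc, so βγ = d/(cτ) = 1390/(2.998×10⁸ × 2.200×10^-6) = 2.1075.
With βγ = 2.1075: γ² = 1 + (βγ)² = 5.44156, and β = (βγ)/γ = 2.1075/2.33272 = 0.9035.

0.9035c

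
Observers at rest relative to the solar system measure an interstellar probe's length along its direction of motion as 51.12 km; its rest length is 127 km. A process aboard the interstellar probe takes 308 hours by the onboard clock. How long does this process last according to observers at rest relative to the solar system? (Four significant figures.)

765.2 hours

γ = L₀/L = 127/51.12 = 2.48435.
The same γ dilates the second interval: 2.48435 × 308 hours = 765.2 hours.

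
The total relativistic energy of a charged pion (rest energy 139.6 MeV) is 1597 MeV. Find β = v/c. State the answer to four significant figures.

γ = E/(mc²) = 1597/139.6 = 11.44.
β = √(1 − 1/γ²) = √(1 − 0.00764096) = √0.99235904 = 0.9962.

0.9962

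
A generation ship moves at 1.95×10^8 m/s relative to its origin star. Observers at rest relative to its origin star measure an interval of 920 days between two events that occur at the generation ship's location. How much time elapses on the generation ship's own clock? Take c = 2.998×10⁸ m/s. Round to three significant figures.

699 days

β = v/c = (1.95×10^8 m/s)/(2.998×10⁸ m/s) = 0.650434.
β² = 0.4230644, so γ = 1/√0.5769356 = 1.3165.
The generation ship's clock runs slow as seen from its origin star, so Δτ = Δt/γ = 920/1.3165 = 699 days.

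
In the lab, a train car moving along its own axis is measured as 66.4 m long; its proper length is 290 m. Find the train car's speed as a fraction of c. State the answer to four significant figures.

0.9734c

Length contraction gives γ = L₀/L = 290/66.4 = 4.3675.
β = √(1 − 1/γ²) = √0.947576 = 0.9734.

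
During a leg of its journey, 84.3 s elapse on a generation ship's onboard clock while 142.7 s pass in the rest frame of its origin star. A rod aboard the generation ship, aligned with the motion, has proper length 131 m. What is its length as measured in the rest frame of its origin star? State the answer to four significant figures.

From Δt = γΔτ: γ = 142.7/84.3 = 1.69276.
L = L₀/γ = 131/1.69276 = 77.39 m.

77.39 m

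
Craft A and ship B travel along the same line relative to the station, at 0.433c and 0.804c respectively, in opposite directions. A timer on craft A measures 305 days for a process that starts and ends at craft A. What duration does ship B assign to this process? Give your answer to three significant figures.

767 days

The velocity of craft A relative to ship B is (0.433 + 0.804)c / (1 + 0.433×0.804) = 0.91757c; relative speed 0.91757c.
At |u| = 0.91757c, γ = (1 − 0.841935)^(−1/2) = 2.5153.
Craft A's interval is proper; time dilation gives Δt_B = γΔτ = 2.5153 × 305 days = 767 days.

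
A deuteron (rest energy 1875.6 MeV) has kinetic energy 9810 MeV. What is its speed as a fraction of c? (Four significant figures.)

0.9870c

γ = 1 + K/(mc²) = 1 + 9810/1875.6 = 6.2303.
β = √(1 − 1/γ²) = √(1 − 0.0257621) = √0.9742379 = 0.9870.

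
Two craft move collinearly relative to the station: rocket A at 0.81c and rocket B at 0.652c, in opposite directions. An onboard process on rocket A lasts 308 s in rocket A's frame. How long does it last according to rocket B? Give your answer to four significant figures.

1059 s

The velocity of rocket A relative to rocket B is (0.81 + 0.652)c / (1 + 0.81×0.652) = 0.95673c; relative speed 0.95673c.
At |u| = 0.95673c, γ = (1 − 0.915332)^(−1/2) = 3.4367.
The clock on rocket A records proper time, so rocket B measures Δt = γΔτ = 3.4367 × 308 = 1059 s.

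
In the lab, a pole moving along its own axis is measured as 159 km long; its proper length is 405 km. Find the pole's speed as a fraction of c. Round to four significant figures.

0.9197c

Length contraction gives γ = L₀/L = 405/159 = 2.5472.
β = √(1 − 1/γ²) = √0.845875 = 0.9197.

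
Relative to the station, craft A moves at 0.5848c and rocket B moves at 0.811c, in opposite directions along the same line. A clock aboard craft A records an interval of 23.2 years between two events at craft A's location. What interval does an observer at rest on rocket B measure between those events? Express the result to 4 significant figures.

72.07 years

Transform craft A's velocity into rocket B's frame: (0.5848 + 0.811)/(1 + 0.5848·0.811) = 1.3958/1.4742728, so the relative speed is 0.94677c.
At |u| = 0.94677c, γ = (1 − 0.896373)^(−1/2) = 3.1064.
Craft A's interval is proper; time dilation gives Δt_B = γΔτ = 3.1064 × 23.2 years = 72.07 years.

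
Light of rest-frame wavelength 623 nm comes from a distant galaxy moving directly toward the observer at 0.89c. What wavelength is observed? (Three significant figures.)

Relativistic Doppler for wavelength: λ_obs = λ_src · √((1−β)/(1+β)).
With β = 0.89: factor = √(0.11/1.89) = 0.24125.
λ_obs = 623 × 0.24125 = 150 nm.

150 nm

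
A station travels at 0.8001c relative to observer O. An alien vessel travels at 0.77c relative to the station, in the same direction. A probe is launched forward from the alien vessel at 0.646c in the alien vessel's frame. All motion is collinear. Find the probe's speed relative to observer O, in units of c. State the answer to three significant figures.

Compose velocities in two stages. Stage 1 (into S'): u₁ = (0.646+0.77)/(1+0.646×0.77) = 0.94563.
Stage 2 (into S): u = (0.94563+0.8001)/(1+0.94563×0.8001) = 0.99381, so the speed is 0.994c.

0.994c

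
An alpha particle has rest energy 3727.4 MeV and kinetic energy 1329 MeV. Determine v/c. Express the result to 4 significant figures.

γ = 1 + K/(mc²) = 1 + 1329/3727.4 = 1.3565.
β = √(1 − 1/γ²) = √(1 − 0.543451) = √0.456549 = 0.6757.

0.6757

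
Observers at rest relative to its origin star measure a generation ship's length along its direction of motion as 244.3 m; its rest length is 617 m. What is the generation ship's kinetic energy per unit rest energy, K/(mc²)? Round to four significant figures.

γ = L₀/L = 617/244.3 = 2.52558.
Since K = (γ−1)mc², K/(mc²) = 2.52558 − 1 = 1.526.

1.526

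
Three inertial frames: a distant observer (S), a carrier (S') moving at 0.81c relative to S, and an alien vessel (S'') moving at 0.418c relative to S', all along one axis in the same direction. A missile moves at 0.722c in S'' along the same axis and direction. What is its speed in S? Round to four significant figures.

0.9862c

Apply u = (u'+v)/(1+u'v) twice. Missile in the carrier frame: (0.722+0.418)/(1+0.722·0.418) = 1.14/1.301796 = 0.87571c.
That velocity, transformed to the rest frame of a distant observer: (0.87571+0.81)/(1+0.87571·0.81) = 1.68571/1.7093251 = 0.98618c.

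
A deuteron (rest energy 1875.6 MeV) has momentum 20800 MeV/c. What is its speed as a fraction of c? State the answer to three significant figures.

pc/(mc²) = 20800/1875.6 = 11.09 = βγ = β/√(1−β²).
So β² = x²/(1 + x²) with x = 11.09: x² = 122.988, β² = 122.988/123.988 = 0.991935, β = 0.996.

0.996c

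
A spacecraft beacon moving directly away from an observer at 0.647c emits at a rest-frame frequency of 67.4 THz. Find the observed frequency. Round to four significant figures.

31.20 THz

Relativistic Doppler (source moving away): f_obs = f_src · √((1−β)/(1+β)).
With β = 0.647: factor = √(0.353/1.647) = 0.46296.
f_obs = 67.4 × 0.46296 = 31.20 THz.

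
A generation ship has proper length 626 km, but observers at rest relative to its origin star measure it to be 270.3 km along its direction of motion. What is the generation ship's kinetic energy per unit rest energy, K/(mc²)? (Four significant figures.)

From L = L₀/γ: γ = 626/270.3 = 2.31595.
K/(mc²) = γ − 1 = 2.31595 − 1 = 1.316.

1.316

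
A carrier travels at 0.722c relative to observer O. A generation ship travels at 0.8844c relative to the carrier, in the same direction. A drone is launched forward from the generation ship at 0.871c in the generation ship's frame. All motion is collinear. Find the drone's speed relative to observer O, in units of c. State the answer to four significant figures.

First combine the drone and generation ship (S''→S'): u₁ = (0.871 + 0.8844)/(1 + 0.871×0.8844) = 1.7554/1.7703124 = 0.99158.
Then combine with the carrier (S'→S): u = (0.99158 + 0.722)/(1 + 0.99158×0.722) = 1.71358/1.71592076 = 0.99864.

0.9986c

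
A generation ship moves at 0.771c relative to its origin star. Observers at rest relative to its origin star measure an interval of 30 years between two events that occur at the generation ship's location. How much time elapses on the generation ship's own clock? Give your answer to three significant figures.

19.1 years

Lorentz factor: γ = (1 − 0.594441)^(−1/2) = 1.5703.
The generation ship's clock runs slow as seen from its origin star, so Δτ = Δt/γ = 30/1.5703 = 19.1 years.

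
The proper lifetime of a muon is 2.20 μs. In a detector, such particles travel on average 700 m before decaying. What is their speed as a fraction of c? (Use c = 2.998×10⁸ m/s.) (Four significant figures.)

0.7278c

d = βγcτ ⇒ βγ = d/(cτ) = 700.0 m / (659.56 m) = 1.0613.
β = (βγ)/√(1+(βγ)²) = 1.0613/√2.12636 = 0.7278.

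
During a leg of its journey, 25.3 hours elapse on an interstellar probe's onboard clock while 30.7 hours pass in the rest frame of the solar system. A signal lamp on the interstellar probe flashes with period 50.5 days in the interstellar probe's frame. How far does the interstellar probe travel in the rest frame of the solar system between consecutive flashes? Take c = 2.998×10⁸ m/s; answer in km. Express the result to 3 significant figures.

The time-dilation ratio gives γ = 30.7/25.3 = 1.21344.
β = √(1 − 1/γ²) = 0.56644. Lab-frame period = γτ = 1.21344×50.5 days = 61.279 days. Distance = βc × γτ = 0.56644 × 2.998×10⁸ m/s × 5294505.6 s = 8.9911×10^14 m = 8.99×10^11 km.

8.99×10^11 km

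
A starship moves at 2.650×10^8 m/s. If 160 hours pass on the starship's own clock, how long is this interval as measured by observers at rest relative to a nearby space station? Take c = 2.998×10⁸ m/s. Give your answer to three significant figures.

342 hours

β = v/c = (2.650×10^8 m/s)/(2.998×10⁸ m/s) = 0.883923.
With β = 0.883923, γ = 1/√(1 − 0.883923²) = 1/√0.2186801 = 2.1384.
Time dilation: Δt = γ·Δτ = 2.1384 × 160 = 342 hours.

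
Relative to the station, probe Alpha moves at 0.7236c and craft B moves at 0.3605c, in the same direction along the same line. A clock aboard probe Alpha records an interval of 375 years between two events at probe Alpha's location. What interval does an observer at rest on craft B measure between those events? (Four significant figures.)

The velocity of probe Alpha relative to craft B is (0.7236 − 0.3605)c / (1 − 0.7236×0.3605) = 0.49125c; relative speed 0.49125c.
At |u| = 0.49125c, γ = (1 − 0.241327)^(−1/2) = 1.1481.
Probe Alpha's interval is proper; time dilation gives Δt_B = γΔτ = 1.1481 × 375 years = 430.5 years.

430.5 years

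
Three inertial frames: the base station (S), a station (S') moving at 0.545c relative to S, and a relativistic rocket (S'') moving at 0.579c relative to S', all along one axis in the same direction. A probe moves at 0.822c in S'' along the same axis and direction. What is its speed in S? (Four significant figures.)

Compose velocities in two stages. Stage 1 (into S'): u₁ = (0.822+0.579)/(1+0.822×0.579) = 0.94923.
Stage 2 (into S): u = (0.94923+0.545)/(1+0.94923×0.545) = 0.98478, so the speed is 0.9848c.

0.9848c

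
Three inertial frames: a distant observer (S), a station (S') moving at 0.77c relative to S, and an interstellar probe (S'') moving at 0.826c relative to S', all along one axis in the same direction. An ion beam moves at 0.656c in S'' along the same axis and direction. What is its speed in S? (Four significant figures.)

Compose velocities in two stages. Stage 1 (into S'): u₁ = (0.656+0.826)/(1+0.656×0.826) = 0.96118.
Stage 2 (into S): u = (0.96118+0.77)/(1+0.96118×0.77) = 0.99487, so the speed is 0.9949c.

0.9949c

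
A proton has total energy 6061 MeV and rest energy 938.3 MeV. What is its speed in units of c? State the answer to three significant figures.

0.988c

Total energy E = γmc² gives γ = 6061/938.3 = 6.4596.
Hence β = √(1 − 1/γ²) = √(1 − 0.0239656) = √0.9760344 = 0.988.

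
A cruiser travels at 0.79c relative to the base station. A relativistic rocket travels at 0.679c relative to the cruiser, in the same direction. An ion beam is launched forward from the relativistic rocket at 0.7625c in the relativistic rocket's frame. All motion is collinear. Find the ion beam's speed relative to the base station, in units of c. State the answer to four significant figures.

Compose velocities in two stages. Stage 1 (into S'): u₁ = (0.7625+0.679)/(1+0.7625×0.679) = 0.94977.
Stage 2 (into S): u = (0.94977+0.79)/(1+0.94977×0.79) = 0.99397, so the speed is 0.9940c.

0.9940c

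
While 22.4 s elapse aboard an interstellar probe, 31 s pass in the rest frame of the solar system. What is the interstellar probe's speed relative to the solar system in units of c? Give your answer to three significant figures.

0.691c

γ = Δt/Δτ = 31/22.4 = 1.3839.
β = √(1 − 1/γ²) = √(1 − 0.522144) = √0.477856 = 0.691.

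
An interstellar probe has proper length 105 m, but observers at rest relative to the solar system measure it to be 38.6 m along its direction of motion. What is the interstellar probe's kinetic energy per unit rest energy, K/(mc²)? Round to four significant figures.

From L = L₀/γ: γ = 105/38.6 = 2.72021.
K/(mc²) = γ − 1 = 2.72021 − 1 = 1.720.

1.720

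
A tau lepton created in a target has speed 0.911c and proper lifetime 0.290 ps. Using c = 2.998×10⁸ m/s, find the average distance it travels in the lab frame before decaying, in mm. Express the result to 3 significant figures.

0.192 mm

Lorentz factor: γ = (1 − 0.829921)^(−1/2) = 2.4248.
Lab-frame lifetime: Δt = γτ = 2.4248 × 0.290 ps = 0.70319 ps.
Distance: d = vΔt = 0.911 × 2.998×10⁸ m/s × 7.0319×10^-13 s = 1.92×10^-4 m = 0.192 mm.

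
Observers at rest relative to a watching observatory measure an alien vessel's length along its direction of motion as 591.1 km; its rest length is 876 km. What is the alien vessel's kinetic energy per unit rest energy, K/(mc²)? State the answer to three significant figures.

0.482

Length contraction gives γ = L₀/L = 876/591.1 = 1.48198.
K/(mc²) = γ − 1 = 1.48198 − 1 = 0.482.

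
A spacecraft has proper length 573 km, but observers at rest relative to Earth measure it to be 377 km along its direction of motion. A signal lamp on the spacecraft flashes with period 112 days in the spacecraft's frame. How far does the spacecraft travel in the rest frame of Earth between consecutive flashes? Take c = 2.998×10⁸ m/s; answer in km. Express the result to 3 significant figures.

γ = L₀/L = 573/377 = 1.51989.
β = √(1 − 1/γ²) = 0.75307. Lab-frame period = γτ = 1.51989×112 days = 170.23 days. Distance = βc × γτ = 0.75307 × 2.998×10⁸ m/s × 14707872 s = 3.3206×10^15 m = 3.32×10^12 km.

3.32×10^12 km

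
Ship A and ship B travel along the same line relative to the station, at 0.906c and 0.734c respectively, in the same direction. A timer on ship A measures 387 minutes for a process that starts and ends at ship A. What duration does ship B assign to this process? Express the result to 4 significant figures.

Transform ship A's velocity into ship B's frame: (0.906 − 0.734)/(1 − 0.906·0.734) = 0.172/0.334996, so the relative speed is 0.51344c.
γ for this relative speed: γ = 1/√(1 − 0.263621) = 1.1653.
Ship A's interval is proper; time dilation gives Δt_B = γΔτ = 1.1653 × 387 minutes = 451.0 minutes.

451.0 minutes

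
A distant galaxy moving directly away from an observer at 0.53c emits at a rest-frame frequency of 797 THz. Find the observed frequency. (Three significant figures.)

442 THz

Relativistic Doppler (source moving away): f_obs = f_src · √((1−β)/(1+β)).
With β = 0.53: factor = √(0.47/1.53) = 0.55425.
f_obs = 797 × 0.55425 = 442 THz.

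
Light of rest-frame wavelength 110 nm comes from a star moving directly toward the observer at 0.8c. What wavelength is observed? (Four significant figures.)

Relativistic Doppler for wavelength: λ_obs = λ_src · √((1−β)/(1+β)).
With β = 0.8: factor = √(0.2/1.8) = 0.33333.
λ_obs = 110 × 0.33333 = 36.67 nm.

36.67 nm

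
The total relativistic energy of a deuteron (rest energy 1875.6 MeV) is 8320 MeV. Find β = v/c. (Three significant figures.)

Total energy E = γmc² gives γ = 8320/1875.6 = 4.4359.
Hence β = √(1 − 1/γ²) = √(1 − 0.0508202) = √0.9491798 = 0.974.

0.974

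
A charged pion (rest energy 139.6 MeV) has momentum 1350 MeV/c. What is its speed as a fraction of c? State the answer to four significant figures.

pc/(mc²) = 1350/139.6 = 9.6705 = βγ = β/√(1−β²).
So β² = x²/(1 + x²) with x = 9.6705: x² = 93.5186, β² = 93.5186/94.5186 = 0.98942, β = 0.9947.

0.9947c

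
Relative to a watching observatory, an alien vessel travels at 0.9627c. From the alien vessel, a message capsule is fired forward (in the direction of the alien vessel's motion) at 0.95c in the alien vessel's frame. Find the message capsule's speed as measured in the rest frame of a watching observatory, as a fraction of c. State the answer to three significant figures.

0.999c

Relativistic velocity addition: u = (u' + v)/(1 + u'v/c²), with u' = 0.95c and v = 0.9627c.
Numerator: 0.95 + 0.9627 = 1.9127. Denominator: 1 + (0.95)(0.9627) = 1.914565.
u = 1.9127/1.914565 = 0.99903, so the speed is 0.999c.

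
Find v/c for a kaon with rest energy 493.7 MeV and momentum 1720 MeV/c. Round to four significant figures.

βγ = pc/(mc²) = 1720/493.7 = 3.4839.
Since γ² = 1 + (βγ)² = 13.1376, γ = √13.1376 = 3.62458, and β = (βγ)/γ = 3.4839/3.62458 = 0.9612.

0.9612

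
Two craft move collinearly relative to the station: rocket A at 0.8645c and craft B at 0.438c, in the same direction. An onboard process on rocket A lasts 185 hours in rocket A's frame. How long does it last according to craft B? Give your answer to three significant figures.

254 hours

The velocity of rocket A relative to craft B is (0.8645 − 0.438)c / (1 − 0.8645×0.438) = 0.68641c; relative speed 0.68641c.
γ for this relative speed: γ = 1/√(1 − 0.471159) = 1.3751.
The clock on rocket A records proper time, so craft B measures Δt = γΔτ = 1.3751 × 185 = 254 hours.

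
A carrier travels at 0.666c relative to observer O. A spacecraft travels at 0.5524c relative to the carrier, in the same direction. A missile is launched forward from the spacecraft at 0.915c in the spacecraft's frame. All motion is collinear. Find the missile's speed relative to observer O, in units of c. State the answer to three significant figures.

First combine the missile and spacecraft (S''→S'): u₁ = (0.915 + 0.5524)/(1 + 0.915×0.5524) = 1.4674/1.505446 = 0.97473.
Then combine with the carrier (S'→S): u = (0.97473 + 0.666)/(1 + 0.97473×0.666) = 1.64073/1.64917018 = 0.99488.

0.995c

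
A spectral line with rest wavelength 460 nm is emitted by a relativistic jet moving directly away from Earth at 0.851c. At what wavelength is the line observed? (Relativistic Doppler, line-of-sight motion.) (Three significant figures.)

1620 nm

Relativistic Doppler for wavelength: λ_obs = λ_src · √((1+β)/(1−β)).
With β = 0.851: factor = √(1.851/0.149) = 3.5246.
λ_obs = 460 × 3.5246 = 1620 nm.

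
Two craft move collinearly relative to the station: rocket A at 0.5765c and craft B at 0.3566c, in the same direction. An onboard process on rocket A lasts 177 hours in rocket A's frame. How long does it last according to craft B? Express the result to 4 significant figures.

184.2 hours

Transform rocket A's velocity into craft B's frame: (0.5765 − 0.3566)/(1 − 0.5765·0.3566) = 0.2199/0.7944201, so the relative speed is 0.27681c.
γ for this relative speed: γ = 1/√(1 − 0.0766238) = 1.0407.
The clock on rocket A records proper time, so craft B measures Δt = γΔτ = 1.0407 × 177 = 184.2 hours.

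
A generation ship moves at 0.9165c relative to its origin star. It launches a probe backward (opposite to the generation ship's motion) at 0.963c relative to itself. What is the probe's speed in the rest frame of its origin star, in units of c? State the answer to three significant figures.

0.396c

In units of c, u = (u' + v)/(1 + u'v) with u' = −0.963 and v = 0.9165.
Numerator: −0.963 + 0.9165 = −0.0465. Denominator: 1 + (−0.963)(0.9165) = 0.1174105.
u = −0.0465/0.1174105 = −0.39605, so the speed is 0.396c.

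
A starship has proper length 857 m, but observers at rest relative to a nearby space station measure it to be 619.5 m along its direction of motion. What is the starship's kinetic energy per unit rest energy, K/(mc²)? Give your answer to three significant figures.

0.383

γ = L₀/L = 857/619.5 = 1.38337.
K/(mc²) = γ − 1 = 1.38337 − 1 = 0.383.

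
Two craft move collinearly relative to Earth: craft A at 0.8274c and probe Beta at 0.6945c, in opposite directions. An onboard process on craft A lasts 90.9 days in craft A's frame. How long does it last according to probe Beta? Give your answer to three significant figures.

354 days

The velocity of craft A relative to probe Beta is (0.8274 + 0.6945)c / (1 + 0.8274×0.6945) = 0.96651c; relative speed 0.96651c.
At |u| = 0.96651c, γ = (1 − 0.934142)^(−1/2) = 3.8967.
The clock on craft A records proper time, so probe Beta measures Δt = γΔτ = 3.8967 × 90.9 = 354 days.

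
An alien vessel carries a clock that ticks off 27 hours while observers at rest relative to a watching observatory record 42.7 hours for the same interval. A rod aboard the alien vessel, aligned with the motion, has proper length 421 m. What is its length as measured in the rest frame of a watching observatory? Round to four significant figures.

From Δt = γΔτ: γ = 42.7/27 = 1.58148.
L = L₀/γ = 421/1.58148 = 266.2 m.

266.2 m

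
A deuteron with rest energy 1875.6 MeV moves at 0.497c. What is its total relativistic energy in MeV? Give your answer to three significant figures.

With β = 0.497, γ = 1/√(1 − 0.497²) = 1/√0.752991 = 1.1524.
Total energy: E = γmc² = 1.1524 × 1875.6 MeV = 2160 MeV.

2160 MeV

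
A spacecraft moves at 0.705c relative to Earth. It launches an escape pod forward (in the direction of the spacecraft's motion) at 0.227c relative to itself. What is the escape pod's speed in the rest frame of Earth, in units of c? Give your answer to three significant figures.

Relativistic velocity addition: u = (u' + v)/(1 + u'v/c²), with u' = 0.227c and v = 0.705c.
Numerator: 0.227 + 0.705 = 0.932. Denominator: 1 + (0.227)(0.705) = 1.160035.
u = 0.932/1.160035 = 0.80342, so the speed is 0.803c.

0.803c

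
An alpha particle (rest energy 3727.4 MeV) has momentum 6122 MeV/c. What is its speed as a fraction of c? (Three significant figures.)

0.854c

pc/(mc²) = 6122/3727.4 = 1.6424 = βγ = β/√(1−β²).
So β² = x²/(1 + x²) with x = 1.6424: x² = 2.69748, β² = 2.69748/3.69748 = 0.729546, β = 0.854.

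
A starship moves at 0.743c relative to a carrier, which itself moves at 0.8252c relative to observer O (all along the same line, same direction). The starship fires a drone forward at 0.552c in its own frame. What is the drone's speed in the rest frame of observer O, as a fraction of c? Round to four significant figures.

First combine the drone and starship (S''→S'): u₁ = (0.552 + 0.743)/(1 + 0.552×0.743) = 1.295/1.410136 = 0.91835.
Then combine with the carrier (S'→S): u = (0.91835 + 0.8252)/(1 + 0.91835×0.8252) = 1.74355/1.75782242 = 0.99188.

0.9919c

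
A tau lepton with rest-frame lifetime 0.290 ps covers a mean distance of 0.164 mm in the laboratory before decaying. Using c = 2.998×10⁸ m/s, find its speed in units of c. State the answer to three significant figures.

Lab distance = (lab lifetime)·v = γτ·βc, so βγ = d/(cτ) = 1.640×10^-4/(2.998×10⁸ × 2.900×10^-13) = 1.8863.
With βγ = 1.8863: γ² = 1 + (βγ)² = 4.55813, and β = (βγ)/γ = 1.8863/2.13498 = 0.884.

0.884c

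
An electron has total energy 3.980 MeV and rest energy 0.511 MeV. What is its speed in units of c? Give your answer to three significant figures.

Total energy E = γmc² gives γ = 3.980/0.511 = 7.7886.
Hence β = √(1 − 1/γ²) = √(1 − 0.0164847) = √0.9835153 = 0.992.

0.992c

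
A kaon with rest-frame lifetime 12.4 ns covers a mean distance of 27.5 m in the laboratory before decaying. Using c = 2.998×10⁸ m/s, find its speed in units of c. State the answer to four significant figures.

0.9910c

Lab distance = (lab lifetime)·v = γτ·βc, so βγ = d/(cτ) = 27.50/(2.998×10⁸ × 1.240×10^-8) = 7.3974.
With βγ = 7.3974: γ² = 1 + (βγ)² = 55.7215, and β = (βγ)/γ = 7.3974/7.46468 = 0.9910.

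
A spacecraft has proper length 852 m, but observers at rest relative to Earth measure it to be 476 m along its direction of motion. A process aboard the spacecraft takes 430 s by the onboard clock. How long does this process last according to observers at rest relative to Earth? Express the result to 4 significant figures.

Length contraction gives γ = L₀/L = 852/476 = 1.78992.
The same γ dilates the second interval: 1.78992 × 430 s = 769.7 s.

769.7 s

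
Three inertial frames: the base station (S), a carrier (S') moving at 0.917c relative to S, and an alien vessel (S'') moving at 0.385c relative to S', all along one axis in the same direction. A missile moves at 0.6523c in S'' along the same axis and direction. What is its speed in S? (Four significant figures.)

0.9919c

First combine the missile and alien vessel (S''→S'): u₁ = (0.6523 + 0.385)/(1 + 0.6523×0.385) = 1.0373/1.2511355 = 0.82909.
Then combine with the carrier (S'→S): u = (0.82909 + 0.917)/(1 + 0.82909×0.917) = 1.74609/1.76027553 = 0.99194.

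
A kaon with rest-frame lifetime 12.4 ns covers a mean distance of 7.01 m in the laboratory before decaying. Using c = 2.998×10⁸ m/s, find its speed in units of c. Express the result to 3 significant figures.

0.883c

Lab distance = (lab lifetime)·v = γτ·βc, so βγ = d/(cτ) = 7.010/(2.998×10⁸ × 1.240×10^-8) = 1.8857.
With βγ = 1.8857: γ² = 1 + (βγ)² = 4.55586, and β = (βγ)/γ = 1.8857/2.13445 = 0.883.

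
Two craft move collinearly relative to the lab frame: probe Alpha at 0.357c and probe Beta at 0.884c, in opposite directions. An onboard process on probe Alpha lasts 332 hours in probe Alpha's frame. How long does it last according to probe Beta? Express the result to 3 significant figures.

1000 hours

Speed of probe Alpha in probe Beta's frame: u = (v_A + v_B)/(1 + v_A v_B/c²) = (0.357 + 0.884)/(1 + 0.357×0.884) = 1.241/1.315588 = 0.9433; |u| = 0.9433c.
At |u| = 0.9433c, γ = (1 − 0.889815)^(−1/2) = 3.0126.
The clock on probe Alpha records proper time, so probe Beta measures Δt = γΔτ = 3.0126 × 332 = 1000 hours.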